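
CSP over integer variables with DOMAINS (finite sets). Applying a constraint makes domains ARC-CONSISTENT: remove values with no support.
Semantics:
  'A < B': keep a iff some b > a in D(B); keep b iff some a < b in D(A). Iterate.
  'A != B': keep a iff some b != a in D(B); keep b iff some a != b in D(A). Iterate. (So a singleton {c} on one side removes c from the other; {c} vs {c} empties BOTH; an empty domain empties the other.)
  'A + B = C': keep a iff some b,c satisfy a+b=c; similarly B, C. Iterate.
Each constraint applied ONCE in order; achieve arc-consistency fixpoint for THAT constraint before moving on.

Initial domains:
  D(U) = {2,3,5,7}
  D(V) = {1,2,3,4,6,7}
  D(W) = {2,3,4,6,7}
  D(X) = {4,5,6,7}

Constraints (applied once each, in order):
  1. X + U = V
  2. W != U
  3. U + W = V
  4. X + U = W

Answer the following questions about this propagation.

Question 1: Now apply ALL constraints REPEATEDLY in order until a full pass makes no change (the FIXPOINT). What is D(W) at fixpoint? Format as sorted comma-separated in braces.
Answer: {}

Derivation:
pass 0 (initial): D(W)={2,3,4,6,7}
pass 1: U {2,3,5,7}->{}; V {1,2,3,4,6,7}->{6,7}; W {2,3,4,6,7}->{}; X {4,5,6,7}->{}
pass 2: V {6,7}->{}
pass 3: no change
Fixpoint after 3 passes: D(W) = {}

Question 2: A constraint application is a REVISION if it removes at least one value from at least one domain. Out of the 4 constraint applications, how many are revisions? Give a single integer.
Answer: 3

Derivation:
Constraint 1 (X + U = V) on D(X)={4,5,6,7} D(U)={2,3,5,7} D(V)={1,2,3,4,6,7}: X {4,5,6,7}->{4,5}; U {2,3,5,7}->{2,3}; V {1,2,3,4,6,7}->{6,7} => REVISION
Constraint 2 (W != U) on D(W)={2,3,4,6,7} D(U)={2,3}: no change => not a revision
Constraint 3 (U + W = V) on D(U)={2,3} D(W)={2,3,4,6,7} D(V)={6,7}: W {2,3,4,6,7}->{3,4} => REVISION
Constraint 4 (X + U = W) on D(X)={4,5} D(U)={2,3} D(W)={3,4}: X {4,5}->{}; U {2,3}->{}; W {3,4}->{} => REVISION
Total revisions = 3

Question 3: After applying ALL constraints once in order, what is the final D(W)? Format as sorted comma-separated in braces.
Answer: {}

Derivation:
Constraint 1 (X + U = V) on D(X)={4,5,6,7} D(U)={2,3,5,7} D(V)={1,2,3,4,6,7}: X {4,5,6,7}->{4,5}; U {2,3,5,7}->{2,3}; V {1,2,3,4,6,7}->{6,7}
Constraint 2 (W != U) on D(W)={2,3,4,6,7} D(U)={2,3}: no change
Constraint 3 (U + W = V) on D(U)={2,3} D(W)={2,3,4,6,7} D(V)={6,7}: W {2,3,4,6,7}->{3,4}
Constraint 4 (X + U = W) on D(X)={4,5} D(U)={2,3} D(W)={3,4}: X {4,5}->{}; U {2,3}->{}; W {3,4}->{}
So after all 4 constraints: D(W) = {}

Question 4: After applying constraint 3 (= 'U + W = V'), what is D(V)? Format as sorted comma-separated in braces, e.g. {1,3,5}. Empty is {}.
Constraint 1 (X + U = V) on D(X)={4,5,6,7} D(U)={2,3,5,7} D(V)={1,2,3,4,6,7}: X {4,5,6,7}->{4,5}; U {2,3,5,7}->{2,3}; V {1,2,3,4,6,7}->{6,7}
Constraint 2 (W != U) on D(W)={2,3,4,6,7} D(U)={2,3}: no change
Constraint 3 (U + W = V) on D(U)={2,3} D(W)={2,3,4,6,7} D(V)={6,7}: W {2,3,4,6,7}->{3,4}
So after constraint 3: D(V) = {6,7}

Answer: {6,7}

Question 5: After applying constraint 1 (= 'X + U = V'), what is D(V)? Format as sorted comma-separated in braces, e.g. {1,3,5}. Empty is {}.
Answer: {6,7}

Derivation:
Constraint 1 (X + U = V) on D(X)={4,5,6,7} D(U)={2,3,5,7} D(V)={1,2,3,4,6,7}: X {4,5,6,7}->{4,5}; U {2,3,5,7}->{2,3}; V {1,2,3,4,6,7}->{6,7}
So after constraint 1: D(V) = {6,7}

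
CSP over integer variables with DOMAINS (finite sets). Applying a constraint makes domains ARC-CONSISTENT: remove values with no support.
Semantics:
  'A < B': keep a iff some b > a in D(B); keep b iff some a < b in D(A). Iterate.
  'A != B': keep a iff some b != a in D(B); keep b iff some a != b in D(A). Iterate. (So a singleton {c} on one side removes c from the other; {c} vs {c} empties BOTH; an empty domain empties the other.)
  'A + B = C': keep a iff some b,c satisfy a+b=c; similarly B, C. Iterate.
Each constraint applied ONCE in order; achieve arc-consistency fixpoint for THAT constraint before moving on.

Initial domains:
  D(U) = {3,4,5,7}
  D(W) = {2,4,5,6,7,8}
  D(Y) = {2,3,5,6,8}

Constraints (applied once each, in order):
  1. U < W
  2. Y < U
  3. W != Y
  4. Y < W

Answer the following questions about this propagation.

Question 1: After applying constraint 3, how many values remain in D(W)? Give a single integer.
Answer: 5

Derivation:
Constraint 1 (U < W) on D(U)={3,4,5,7} D(W)={2,4,5,6,7,8}: W {2,4,5,6,7,8}->{4,5,6,7,8}
Constraint 2 (Y < U) on D(Y)={2,3,5,6,8} D(U)={3,4,5,7}: Y {2,3,5,6,8}->{2,3,5,6}
Constraint 3 (W != Y) on D(W)={4,5,6,7,8} D(Y)={2,3,5,6}: no change
So after constraint 3: D(W)={4,5,6,7,8}, size = 5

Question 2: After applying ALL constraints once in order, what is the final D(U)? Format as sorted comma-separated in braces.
Answer: {3,4,5,7}

Derivation:
Constraint 1 (U < W) on D(U)={3,4,5,7} D(W)={2,4,5,6,7,8}: W {2,4,5,6,7,8}->{4,5,6,7,8}
Constraint 2 (Y < U) on D(Y)={2,3,5,6,8} D(U)={3,4,5,7}: Y {2,3,5,6,8}->{2,3,5,6}
Constraint 3 (W != Y) on D(W)={4,5,6,7,8} D(Y)={2,3,5,6}: no change
Constraint 4 (Y < W) on D(Y)={2,3,5,6} D(W)={4,5,6,7,8}: no change
So after all 4 constraints: D(U) = {3,4,5,7}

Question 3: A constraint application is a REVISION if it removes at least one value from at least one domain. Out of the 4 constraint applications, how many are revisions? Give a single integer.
Answer: 2

Derivation:
Constraint 1 (U < W) on D(U)={3,4,5,7} D(W)={2,4,5,6,7,8}: W {2,4,5,6,7,8}->{4,5,6,7,8} => REVISION
Constraint 2 (Y < U) on D(Y)={2,3,5,6,8} D(U)={3,4,5,7}: Y {2,3,5,6,8}->{2,3,5,6} => REVISION
Constraint 3 (W != Y) on D(W)={4,5,6,7,8} D(Y)={2,3,5,6}: no change => not a revision
Constraint 4 (Y < W) on D(Y)={2,3,5,6} D(W)={4,5,6,7,8}: no change => not a revision
Total revisions = 2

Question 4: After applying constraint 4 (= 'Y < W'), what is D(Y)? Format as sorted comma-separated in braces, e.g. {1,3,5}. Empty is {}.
Answer: {2,3,5,6}

Derivation:
Constraint 1 (U < W) on D(U)={3,4,5,7} D(W)={2,4,5,6,7,8}: W {2,4,5,6,7,8}->{4,5,6,7,8}
Constraint 2 (Y < U) on D(Y)={2,3,5,6,8} D(U)={3,4,5,7}: Y {2,3,5,6,8}->{2,3,5,6}
Constraint 3 (W != Y) on D(W)={4,5,6,7,8} D(Y)={2,3,5,6}: no change
Constraint 4 (Y < W) on D(Y)={2,3,5,6} D(W)={4,5,6,7,8}: no change
So after constraint 4: D(Y) = {2,3,5,6}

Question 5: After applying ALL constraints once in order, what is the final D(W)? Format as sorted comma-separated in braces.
Answer: {4,5,6,7,8}

Derivation:
Constraint 1 (U < W) on D(U)={3,4,5,7} D(W)={2,4,5,6,7,8}: W {2,4,5,6,7,8}->{4,5,6,7,8}
Constraint 2 (Y < U) on D(Y)={2,3,5,6,8} D(U)={3,4,5,7}: Y {2,3,5,6,8}->{2,3,5,6}
Constraint 3 (W != Y) on D(W)={4,5,6,7,8} D(Y)={2,3,5,6}: no change
Constraint 4 (Y < W) on D(Y)={2,3,5,6} D(W)={4,5,6,7,8}: no change
So after all 4 constraints: D(W) = {4,5,6,7,8}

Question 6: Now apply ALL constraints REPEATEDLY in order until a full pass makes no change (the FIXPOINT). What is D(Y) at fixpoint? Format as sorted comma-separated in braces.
Answer: {2,3,5,6}

Derivation:
pass 0 (initial): D(Y)={2,3,5,6,8}
pass 1: W {2,4,5,6,7,8}->{4,5,6,7,8}; Y {2,3,5,6,8}->{2,3,5,6}
pass 2: no change
Fixpoint after 2 passes: D(Y) = {2,3,5,6}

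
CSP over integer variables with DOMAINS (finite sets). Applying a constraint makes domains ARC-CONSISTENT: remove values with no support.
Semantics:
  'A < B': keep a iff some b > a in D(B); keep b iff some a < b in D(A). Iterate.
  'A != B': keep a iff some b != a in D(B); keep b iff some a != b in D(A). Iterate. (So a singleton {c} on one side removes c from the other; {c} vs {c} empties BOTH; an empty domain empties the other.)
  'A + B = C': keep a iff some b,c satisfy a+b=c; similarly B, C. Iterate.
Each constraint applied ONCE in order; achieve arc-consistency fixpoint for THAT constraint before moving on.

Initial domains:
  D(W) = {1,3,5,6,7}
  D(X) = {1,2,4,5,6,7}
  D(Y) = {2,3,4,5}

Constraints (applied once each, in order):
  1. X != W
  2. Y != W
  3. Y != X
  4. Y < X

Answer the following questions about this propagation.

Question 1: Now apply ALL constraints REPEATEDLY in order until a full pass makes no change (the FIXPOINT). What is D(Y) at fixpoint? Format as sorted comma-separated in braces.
pass 0 (initial): D(Y)={2,3,4,5}
pass 1: X {1,2,4,5,6,7}->{4,5,6,7}
pass 2: no change
Fixpoint after 2 passes: D(Y) = {2,3,4,5}

Answer: {2,3,4,5}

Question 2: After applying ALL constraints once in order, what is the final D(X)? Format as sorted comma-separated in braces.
Answer: {4,5,6,7}

Derivation:
Constraint 1 (X != W) on D(X)={1,2,4,5,6,7} D(W)={1,3,5,6,7}: no change
Constraint 2 (Y != W) on D(Y)={2,3,4,5} D(W)={1,3,5,6,7}: no change
Constraint 3 (Y != X) on D(Y)={2,3,4,5} D(X)={1,2,4,5,6,7}: no change
Constraint 4 (Y < X) on D(Y)={2,3,4,5} D(X)={1,2,4,5,6,7}: X {1,2,4,5,6,7}->{4,5,6,7}
So after all 4 constraints: D(X) = {4,5,6,7}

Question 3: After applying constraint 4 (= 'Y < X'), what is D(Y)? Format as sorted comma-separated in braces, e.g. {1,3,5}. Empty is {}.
Constraint 1 (X != W) on D(X)={1,2,4,5,6,7} D(W)={1,3,5,6,7}: no change
Constraint 2 (Y != W) on D(Y)={2,3,4,5} D(W)={1,3,5,6,7}: no change
Constraint 3 (Y != X) on D(Y)={2,3,4,5} D(X)={1,2,4,5,6,7}: no change
Constraint 4 (Y < X) on D(Y)={2,3,4,5} D(X)={1,2,4,5,6,7}: X {1,2,4,5,6,7}->{4,5,6,7}
So after constraint 4: D(Y) = {2,3,4,5}

Answer: {2,3,4,5}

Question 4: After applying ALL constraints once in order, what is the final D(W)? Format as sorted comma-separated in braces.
Answer: {1,3,5,6,7}

Derivation:
Constraint 1 (X != W) on D(X)={1,2,4,5,6,7} D(W)={1,3,5,6,7}: no change
Constraint 2 (Y != W) on D(Y)={2,3,4,5} D(W)={1,3,5,6,7}: no change
Constraint 3 (Y != X) on D(Y)={2,3,4,5} D(X)={1,2,4,5,6,7}: no change
Constraint 4 (Y < X) on D(Y)={2,3,4,5} D(X)={1,2,4,5,6,7}: X {1,2,4,5,6,7}->{4,5,6,7}
So after all 4 constraints: D(W) = {1,3,5,6,7}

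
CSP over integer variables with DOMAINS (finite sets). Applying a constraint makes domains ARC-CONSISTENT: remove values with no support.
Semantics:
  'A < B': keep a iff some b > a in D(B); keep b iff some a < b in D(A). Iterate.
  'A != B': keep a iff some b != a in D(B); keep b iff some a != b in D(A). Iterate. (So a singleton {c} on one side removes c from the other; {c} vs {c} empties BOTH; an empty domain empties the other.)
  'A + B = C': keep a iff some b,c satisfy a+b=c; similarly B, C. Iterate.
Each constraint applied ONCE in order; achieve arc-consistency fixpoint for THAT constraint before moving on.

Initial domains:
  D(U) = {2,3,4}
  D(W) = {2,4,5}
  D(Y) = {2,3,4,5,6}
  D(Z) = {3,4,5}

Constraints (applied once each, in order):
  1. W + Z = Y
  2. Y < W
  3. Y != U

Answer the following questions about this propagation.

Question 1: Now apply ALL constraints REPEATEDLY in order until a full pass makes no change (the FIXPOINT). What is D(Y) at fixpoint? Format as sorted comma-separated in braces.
pass 0 (initial): D(Y)={2,3,4,5,6}
pass 1: U {2,3,4}->{}; W {2,4,5}->{}; Y {2,3,4,5,6}->{}; Z {3,4,5}->{3,4}
pass 2: Z {3,4}->{}
pass 3: no change
Fixpoint after 3 passes: D(Y) = {}

Answer: {}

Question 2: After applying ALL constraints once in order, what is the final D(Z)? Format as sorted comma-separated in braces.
Constraint 1 (W + Z = Y) on D(W)={2,4,5} D(Z)={3,4,5} D(Y)={2,3,4,5,6}: W {2,4,5}->{2}; Z {3,4,5}->{3,4}; Y {2,3,4,5,6}->{5,6}
Constraint 2 (Y < W) on D(Y)={5,6} D(W)={2}: Y {5,6}->{}; W {2}->{}
Constraint 3 (Y != U) on D(Y)={} D(U)={2,3,4}: U {2,3,4}->{}
So after all 3 constraints: D(Z) = {3,4}

Answer: {3,4}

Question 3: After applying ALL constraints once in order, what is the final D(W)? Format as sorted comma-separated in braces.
Answer: {}

Derivation:
Constraint 1 (W + Z = Y) on D(W)={2,4,5} D(Z)={3,4,5} D(Y)={2,3,4,5,6}: W {2,4,5}->{2}; Z {3,4,5}->{3,4}; Y {2,3,4,5,6}->{5,6}
Constraint 2 (Y < W) on D(Y)={5,6} D(W)={2}: Y {5,6}->{}; W {2}->{}
Constraint 3 (Y != U) on D(Y)={} D(U)={2,3,4}: U {2,3,4}->{}
So after all 3 constraints: D(W) = {}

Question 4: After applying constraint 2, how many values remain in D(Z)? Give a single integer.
Constraint 1 (W + Z = Y) on D(W)={2,4,5} D(Z)={3,4,5} D(Y)={2,3,4,5,6}: W {2,4,5}->{2}; Z {3,4,5}->{3,4}; Y {2,3,4,5,6}->{5,6}
Constraint 2 (Y < W) on D(Y)={5,6} D(W)={2}: Y {5,6}->{}; W {2}->{}
So after constraint 2: D(Z)={3,4}, size = 2

Answer: 2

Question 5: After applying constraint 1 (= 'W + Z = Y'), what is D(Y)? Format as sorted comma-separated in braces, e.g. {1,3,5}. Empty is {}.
Constraint 1 (W + Z = Y) on D(W)={2,4,5} D(Z)={3,4,5} D(Y)={2,3,4,5,6}: W {2,4,5}->{2}; Z {3,4,5}->{3,4}; Y {2,3,4,5,6}->{5,6}
So after constraint 1: D(Y) = {5,6}

Answer: {5,6}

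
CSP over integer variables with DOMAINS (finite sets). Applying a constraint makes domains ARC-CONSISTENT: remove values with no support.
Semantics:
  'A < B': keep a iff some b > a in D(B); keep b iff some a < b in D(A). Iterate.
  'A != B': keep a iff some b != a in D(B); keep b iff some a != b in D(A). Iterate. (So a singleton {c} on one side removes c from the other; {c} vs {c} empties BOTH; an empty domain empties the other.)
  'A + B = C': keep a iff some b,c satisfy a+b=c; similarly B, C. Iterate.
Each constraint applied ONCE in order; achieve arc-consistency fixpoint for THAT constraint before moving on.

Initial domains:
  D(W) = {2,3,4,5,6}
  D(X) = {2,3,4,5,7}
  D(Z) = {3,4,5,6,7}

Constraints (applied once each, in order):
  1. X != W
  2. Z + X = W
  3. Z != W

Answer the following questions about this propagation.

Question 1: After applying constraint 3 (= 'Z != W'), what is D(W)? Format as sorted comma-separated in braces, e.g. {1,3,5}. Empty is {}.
Constraint 1 (X != W) on D(X)={2,3,4,5,7} D(W)={2,3,4,5,6}: no change
Constraint 2 (Z + X = W) on D(Z)={3,4,5,6,7} D(X)={2,3,4,5,7} D(W)={2,3,4,5,6}: Z {3,4,5,6,7}->{3,4}; X {2,3,4,5,7}->{2,3}; W {2,3,4,5,6}->{5,6}
Constraint 3 (Z != W) on D(Z)={3,4} D(W)={5,6}: no change
So after constraint 3: D(W) = {5,6}

Answer: {5,6}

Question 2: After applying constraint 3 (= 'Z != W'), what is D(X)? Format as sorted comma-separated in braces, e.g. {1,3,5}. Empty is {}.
Answer: {2,3}

Derivation:
Constraint 1 (X != W) on D(X)={2,3,4,5,7} D(W)={2,3,4,5,6}: no change
Constraint 2 (Z + X = W) on D(Z)={3,4,5,6,7} D(X)={2,3,4,5,7} D(W)={2,3,4,5,6}: Z {3,4,5,6,7}->{3,4}; X {2,3,4,5,7}->{2,3}; W {2,3,4,5,6}->{5,6}
Constraint 3 (Z != W) on D(Z)={3,4} D(W)={5,6}: no change
So after constraint 3: D(X) = {2,3}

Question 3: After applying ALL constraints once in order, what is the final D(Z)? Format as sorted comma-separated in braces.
Answer: {3,4}

Derivation:
Constraint 1 (X != W) on D(X)={2,3,4,5,7} D(W)={2,3,4,5,6}: no change
Constraint 2 (Z + X = W) on D(Z)={3,4,5,6,7} D(X)={2,3,4,5,7} D(W)={2,3,4,5,6}: Z {3,4,5,6,7}->{3,4}; X {2,3,4,5,7}->{2,3}; W {2,3,4,5,6}->{5,6}
Constraint 3 (Z != W) on D(Z)={3,4} D(W)={5,6}: no change
So after all 3 constraints: D(Z) = {3,4}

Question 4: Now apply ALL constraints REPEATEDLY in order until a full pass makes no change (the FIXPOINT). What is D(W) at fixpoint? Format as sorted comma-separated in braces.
Answer: {5,6}

Derivation:
pass 0 (initial): D(W)={2,3,4,5,6}
pass 1: W {2,3,4,5,6}->{5,6}; X {2,3,4,5,7}->{2,3}; Z {3,4,5,6,7}->{3,4}
pass 2: no change
Fixpoint after 2 passes: D(W) = {5,6}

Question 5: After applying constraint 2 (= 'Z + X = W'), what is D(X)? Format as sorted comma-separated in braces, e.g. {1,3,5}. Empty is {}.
Answer: {2,3}

Derivation:
Constraint 1 (X != W) on D(X)={2,3,4,5,7} D(W)={2,3,4,5,6}: no change
Constraint 2 (Z + X = W) on D(Z)={3,4,5,6,7} D(X)={2,3,4,5,7} D(W)={2,3,4,5,6}: Z {3,4,5,6,7}->{3,4}; X {2,3,4,5,7}->{2,3}; W {2,3,4,5,6}->{5,6}
So after constraint 2: D(X) = {2,3}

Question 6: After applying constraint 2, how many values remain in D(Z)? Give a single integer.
Answer: 2

Derivation:
Constraint 1 (X != W) on D(X)={2,3,4,5,7} D(W)={2,3,4,5,6}: no change
Constraint 2 (Z + X = W) on D(Z)={3,4,5,6,7} D(X)={2,3,4,5,7} D(W)={2,3,4,5,6}: Z {3,4,5,6,7}->{3,4}; X {2,3,4,5,7}->{2,3}; W {2,3,4,5,6}->{5,6}
So after constraint 2: D(Z)={3,4}, size = 2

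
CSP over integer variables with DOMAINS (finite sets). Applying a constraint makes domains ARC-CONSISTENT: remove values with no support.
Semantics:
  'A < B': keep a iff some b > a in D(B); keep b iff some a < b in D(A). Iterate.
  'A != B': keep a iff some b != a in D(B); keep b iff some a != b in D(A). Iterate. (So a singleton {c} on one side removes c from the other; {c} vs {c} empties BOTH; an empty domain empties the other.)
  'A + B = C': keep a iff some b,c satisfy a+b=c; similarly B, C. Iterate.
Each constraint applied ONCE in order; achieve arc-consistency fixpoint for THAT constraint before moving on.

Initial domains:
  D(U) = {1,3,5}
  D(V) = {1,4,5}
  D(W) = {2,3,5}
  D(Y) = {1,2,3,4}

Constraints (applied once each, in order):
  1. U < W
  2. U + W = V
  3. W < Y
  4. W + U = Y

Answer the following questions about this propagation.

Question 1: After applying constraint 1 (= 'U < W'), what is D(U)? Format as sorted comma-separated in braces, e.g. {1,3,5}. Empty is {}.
Answer: {1,3}

Derivation:
Constraint 1 (U < W) on D(U)={1,3,5} D(W)={2,3,5}: U {1,3,5}->{1,3}
So after constraint 1: D(U) = {1,3}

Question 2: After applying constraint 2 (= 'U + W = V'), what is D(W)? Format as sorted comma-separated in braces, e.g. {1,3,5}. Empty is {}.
Answer: {2,3}

Derivation:
Constraint 1 (U < W) on D(U)={1,3,5} D(W)={2,3,5}: U {1,3,5}->{1,3}
Constraint 2 (U + W = V) on D(U)={1,3} D(W)={2,3,5} D(V)={1,4,5}: W {2,3,5}->{2,3}; V {1,4,5}->{4,5}
So after constraint 2: D(W) = {2,3}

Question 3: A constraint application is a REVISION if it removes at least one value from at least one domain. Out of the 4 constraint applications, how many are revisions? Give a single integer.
Constraint 1 (U < W) on D(U)={1,3,5} D(W)={2,3,5}: U {1,3,5}->{1,3} => REVISION
Constraint 2 (U + W = V) on D(U)={1,3} D(W)={2,3,5} D(V)={1,4,5}: W {2,3,5}->{2,3}; V {1,4,5}->{4,5} => REVISION
Constraint 3 (W < Y) on D(W)={2,3} D(Y)={1,2,3,4}: Y {1,2,3,4}->{3,4} => REVISION
Constraint 4 (W + U = Y) on D(W)={2,3} D(U)={1,3} D(Y)={3,4}: U {1,3}->{1} => REVISION
Total revisions = 4

Answer: 4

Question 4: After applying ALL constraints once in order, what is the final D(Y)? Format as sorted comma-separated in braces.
Answer: {3,4}

Derivation:
Constraint 1 (U < W) on D(U)={1,3,5} D(W)={2,3,5}: U {1,3,5}->{1,3}
Constraint 2 (U + W = V) on D(U)={1,3} D(W)={2,3,5} D(V)={1,4,5}: W {2,3,5}->{2,3}; V {1,4,5}->{4,5}
Constraint 3 (W < Y) on D(W)={2,3} D(Y)={1,2,3,4}: Y {1,2,3,4}->{3,4}
Constraint 4 (W + U = Y) on D(W)={2,3} D(U)={1,3} D(Y)={3,4}: U {1,3}->{1}
So after all 4 constraints: D(Y) = {3,4}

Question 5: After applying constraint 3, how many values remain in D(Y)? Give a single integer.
Answer: 2

Derivation:
Constraint 1 (U < W) on D(U)={1,3,5} D(W)={2,3,5}: U {1,3,5}->{1,3}
Constraint 2 (U + W = V) on D(U)={1,3} D(W)={2,3,5} D(V)={1,4,5}: W {2,3,5}->{2,3}; V {1,4,5}->{4,5}
Constraint 3 (W < Y) on D(W)={2,3} D(Y)={1,2,3,4}: Y {1,2,3,4}->{3,4}
So after constraint 3: D(Y)={3,4}, size = 2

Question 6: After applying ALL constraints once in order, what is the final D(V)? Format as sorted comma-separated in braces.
Answer: {4,5}

Derivation:
Constraint 1 (U < W) on D(U)={1,3,5} D(W)={2,3,5}: U {1,3,5}->{1,3}
Constraint 2 (U + W = V) on D(U)={1,3} D(W)={2,3,5} D(V)={1,4,5}: W {2,3,5}->{2,3}; V {1,4,5}->{4,5}
Constraint 3 (W < Y) on D(W)={2,3} D(Y)={1,2,3,4}: Y {1,2,3,4}->{3,4}
Constraint 4 (W + U = Y) on D(W)={2,3} D(U)={1,3} D(Y)={3,4}: U {1,3}->{1}
So after all 4 constraints: D(V) = {4,5}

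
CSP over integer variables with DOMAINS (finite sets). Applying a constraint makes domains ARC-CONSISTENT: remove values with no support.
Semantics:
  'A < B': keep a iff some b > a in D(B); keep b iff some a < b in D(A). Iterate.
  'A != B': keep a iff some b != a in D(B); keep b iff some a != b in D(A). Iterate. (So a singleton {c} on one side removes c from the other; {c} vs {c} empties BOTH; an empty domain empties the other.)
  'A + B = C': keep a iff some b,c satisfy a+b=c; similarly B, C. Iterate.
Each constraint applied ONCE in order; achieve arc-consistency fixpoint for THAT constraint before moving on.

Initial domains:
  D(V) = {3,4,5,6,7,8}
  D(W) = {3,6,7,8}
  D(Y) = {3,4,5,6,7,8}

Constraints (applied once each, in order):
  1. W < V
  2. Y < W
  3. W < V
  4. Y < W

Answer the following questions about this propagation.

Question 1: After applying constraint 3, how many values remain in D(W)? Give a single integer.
Answer: 2

Derivation:
Constraint 1 (W < V) on D(W)={3,6,7,8} D(V)={3,4,5,6,7,8}: W {3,6,7,8}->{3,6,7}; V {3,4,5,6,7,8}->{4,5,6,7,8}
Constraint 2 (Y < W) on D(Y)={3,4,5,6,7,8} D(W)={3,6,7}: Y {3,4,5,6,7,8}->{3,4,5,6}; W {3,6,7}->{6,7}
Constraint 3 (W < V) on D(W)={6,7} D(V)={4,5,6,7,8}: V {4,5,6,7,8}->{7,8}
So after constraint 3: D(W)={6,7}, size = 2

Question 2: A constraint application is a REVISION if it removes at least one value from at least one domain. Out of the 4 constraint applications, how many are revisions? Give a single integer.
Constraint 1 (W < V) on D(W)={3,6,7,8} D(V)={3,4,5,6,7,8}: W {3,6,7,8}->{3,6,7}; V {3,4,5,6,7,8}->{4,5,6,7,8} => REVISION
Constraint 2 (Y < W) on D(Y)={3,4,5,6,7,8} D(W)={3,6,7}: Y {3,4,5,6,7,8}->{3,4,5,6}; W {3,6,7}->{6,7} => REVISION
Constraint 3 (W < V) on D(W)={6,7} D(V)={4,5,6,7,8}: V {4,5,6,7,8}->{7,8} => REVISION
Constraint 4 (Y < W) on D(Y)={3,4,5,6} D(W)={6,7}: no change => not a revision
Total revisions = 3

Answer: 3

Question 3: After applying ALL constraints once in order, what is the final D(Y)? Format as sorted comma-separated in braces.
Constraint 1 (W < V) on D(W)={3,6,7,8} D(V)={3,4,5,6,7,8}: W {3,6,7,8}->{3,6,7}; V {3,4,5,6,7,8}->{4,5,6,7,8}
Constraint 2 (Y < W) on D(Y)={3,4,5,6,7,8} D(W)={3,6,7}: Y {3,4,5,6,7,8}->{3,4,5,6}; W {3,6,7}->{6,7}
Constraint 3 (W < V) on D(W)={6,7} D(V)={4,5,6,7,8}: V {4,5,6,7,8}->{7,8}
Constraint 4 (Y < W) on D(Y)={3,4,5,6} D(W)={6,7}: no change
So after all 4 constraints: D(Y) = {3,4,5,6}

Answer: {3,4,5,6}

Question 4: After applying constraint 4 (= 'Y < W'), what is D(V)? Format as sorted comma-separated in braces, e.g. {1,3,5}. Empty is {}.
Answer: {7,8}

Derivation:
Constraint 1 (W < V) on D(W)={3,6,7,8} D(V)={3,4,5,6,7,8}: W {3,6,7,8}->{3,6,7}; V {3,4,5,6,7,8}->{4,5,6,7,8}
Constraint 2 (Y < W) on D(Y)={3,4,5,6,7,8} D(W)={3,6,7}: Y {3,4,5,6,7,8}->{3,4,5,6}; W {3,6,7}->{6,7}
Constraint 3 (W < V) on D(W)={6,7} D(V)={4,5,6,7,8}: V {4,5,6,7,8}->{7,8}
Constraint 4 (Y < W) on D(Y)={3,4,5,6} D(W)={6,7}: no change
So after constraint 4: D(V) = {7,8}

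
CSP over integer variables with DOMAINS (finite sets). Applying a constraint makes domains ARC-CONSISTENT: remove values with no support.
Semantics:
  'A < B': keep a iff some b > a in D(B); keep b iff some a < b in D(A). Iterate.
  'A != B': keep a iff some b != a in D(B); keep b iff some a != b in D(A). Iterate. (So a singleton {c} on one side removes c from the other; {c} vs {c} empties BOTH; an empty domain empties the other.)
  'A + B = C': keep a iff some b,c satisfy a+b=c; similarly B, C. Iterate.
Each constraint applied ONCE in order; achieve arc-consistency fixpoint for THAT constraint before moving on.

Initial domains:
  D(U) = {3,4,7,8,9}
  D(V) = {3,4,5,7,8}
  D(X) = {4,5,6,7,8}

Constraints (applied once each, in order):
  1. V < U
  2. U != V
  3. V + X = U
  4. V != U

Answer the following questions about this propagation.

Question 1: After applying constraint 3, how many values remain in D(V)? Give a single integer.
Answer: 3

Derivation:
Constraint 1 (V < U) on D(V)={3,4,5,7,8} D(U)={3,4,7,8,9}: U {3,4,7,8,9}->{4,7,8,9}
Constraint 2 (U != V) on D(U)={4,7,8,9} D(V)={3,4,5,7,8}: no change
Constraint 3 (V + X = U) on D(V)={3,4,5,7,8} D(X)={4,5,6,7,8} D(U)={4,7,8,9}: V {3,4,5,7,8}->{3,4,5}; X {4,5,6,7,8}->{4,5,6}; U {4,7,8,9}->{7,8,9}
So after constraint 3: D(V)={3,4,5}, size = 3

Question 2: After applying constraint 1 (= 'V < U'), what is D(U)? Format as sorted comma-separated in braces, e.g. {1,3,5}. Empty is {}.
Answer: {4,7,8,9}

Derivation:
Constraint 1 (V < U) on D(V)={3,4,5,7,8} D(U)={3,4,7,8,9}: U {3,4,7,8,9}->{4,7,8,9}
So after constraint 1: D(U) = {4,7,8,9}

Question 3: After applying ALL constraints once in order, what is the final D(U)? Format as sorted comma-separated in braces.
Answer: {7,8,9}

Derivation:
Constraint 1 (V < U) on D(V)={3,4,5,7,8} D(U)={3,4,7,8,9}: U {3,4,7,8,9}->{4,7,8,9}
Constraint 2 (U != V) on D(U)={4,7,8,9} D(V)={3,4,5,7,8}: no change
Constraint 3 (V + X = U) on D(V)={3,4,5,7,8} D(X)={4,5,6,7,8} D(U)={4,7,8,9}: V {3,4,5,7,8}->{3,4,5}; X {4,5,6,7,8}->{4,5,6}; U {4,7,8,9}->{7,8,9}
Constraint 4 (V != U) on D(V)={3,4,5} D(U)={7,8,9}: no change
So after all 4 constraints: D(U) = {7,8,9}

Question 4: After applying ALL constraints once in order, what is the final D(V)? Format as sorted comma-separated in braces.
Constraint 1 (V < U) on D(V)={3,4,5,7,8} D(U)={3,4,7,8,9}: U {3,4,7,8,9}->{4,7,8,9}
Constraint 2 (U != V) on D(U)={4,7,8,9} D(V)={3,4,5,7,8}: no change
Constraint 3 (V + X = U) on D(V)={3,4,5,7,8} D(X)={4,5,6,7,8} D(U)={4,7,8,9}: V {3,4,5,7,8}->{3,4,5}; X {4,5,6,7,8}->{4,5,6}; U {4,7,8,9}->{7,8,9}
Constraint 4 (V != U) on D(V)={3,4,5} D(U)={7,8,9}: no change
So after all 4 constraints: D(V) = {3,4,5}

Answer: {3,4,5}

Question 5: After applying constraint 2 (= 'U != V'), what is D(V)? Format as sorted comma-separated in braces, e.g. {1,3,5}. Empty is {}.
Answer: {3,4,5,7,8}

Derivation:
Constraint 1 (V < U) on D(V)={3,4,5,7,8} D(U)={3,4,7,8,9}: U {3,4,7,8,9}->{4,7,8,9}
Constraint 2 (U != V) on D(U)={4,7,8,9} D(V)={3,4,5,7,8}: no change
So after constraint 2: D(V) = {3,4,5,7,8}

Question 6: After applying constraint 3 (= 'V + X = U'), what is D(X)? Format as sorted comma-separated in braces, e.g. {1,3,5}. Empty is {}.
Answer: {4,5,6}

Derivation:
Constraint 1 (V < U) on D(V)={3,4,5,7,8} D(U)={3,4,7,8,9}: U {3,4,7,8,9}->{4,7,8,9}
Constraint 2 (U != V) on D(U)={4,7,8,9} D(V)={3,4,5,7,8}: no change
Constraint 3 (V + X = U) on D(V)={3,4,5,7,8} D(X)={4,5,6,7,8} D(U)={4,7,8,9}: V {3,4,5,7,8}->{3,4,5}; X {4,5,6,7,8}->{4,5,6}; U {4,7,8,9}->{7,8,9}
So after constraint 3: D(X) = {4,5,6}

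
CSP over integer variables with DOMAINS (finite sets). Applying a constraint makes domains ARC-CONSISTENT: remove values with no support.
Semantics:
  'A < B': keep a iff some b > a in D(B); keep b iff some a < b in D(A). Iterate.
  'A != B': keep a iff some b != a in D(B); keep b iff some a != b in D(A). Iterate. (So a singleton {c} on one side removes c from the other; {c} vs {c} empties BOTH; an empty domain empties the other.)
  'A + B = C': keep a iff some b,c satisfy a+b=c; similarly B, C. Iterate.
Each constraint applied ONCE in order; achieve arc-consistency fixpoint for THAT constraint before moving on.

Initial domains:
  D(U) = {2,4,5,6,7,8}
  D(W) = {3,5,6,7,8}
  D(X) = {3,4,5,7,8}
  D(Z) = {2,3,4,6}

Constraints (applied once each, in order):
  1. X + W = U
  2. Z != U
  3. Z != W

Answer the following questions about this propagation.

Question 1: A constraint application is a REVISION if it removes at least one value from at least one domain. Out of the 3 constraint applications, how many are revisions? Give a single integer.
Answer: 1

Derivation:
Constraint 1 (X + W = U) on D(X)={3,4,5,7,8} D(W)={3,5,6,7,8} D(U)={2,4,5,6,7,8}: X {3,4,5,7,8}->{3,4,5}; W {3,5,6,7,8}->{3,5}; U {2,4,5,6,7,8}->{6,7,8} => REVISION
Constraint 2 (Z != U) on D(Z)={2,3,4,6} D(U)={6,7,8}: no change => not a revision
Constraint 3 (Z != W) on D(Z)={2,3,4,6} D(W)={3,5}: no change => not a revision
Total revisions = 1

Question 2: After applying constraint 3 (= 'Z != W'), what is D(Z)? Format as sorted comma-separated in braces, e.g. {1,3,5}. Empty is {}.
Answer: {2,3,4,6}

Derivation:
Constraint 1 (X + W = U) on D(X)={3,4,5,7,8} D(W)={3,5,6,7,8} D(U)={2,4,5,6,7,8}: X {3,4,5,7,8}->{3,4,5}; W {3,5,6,7,8}->{3,5}; U {2,4,5,6,7,8}->{6,7,8}
Constraint 2 (Z != U) on D(Z)={2,3,4,6} D(U)={6,7,8}: no change
Constraint 3 (Z != W) on D(Z)={2,3,4,6} D(W)={3,5}: no change
So after constraint 3: D(Z) = {2,3,4,6}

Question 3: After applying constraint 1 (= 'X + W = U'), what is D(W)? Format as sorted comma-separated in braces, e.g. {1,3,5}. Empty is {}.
Answer: {3,5}

Derivation:
Constraint 1 (X + W = U) on D(X)={3,4,5,7,8} D(W)={3,5,6,7,8} D(U)={2,4,5,6,7,8}: X {3,4,5,7,8}->{3,4,5}; W {3,5,6,7,8}->{3,5}; U {2,4,5,6,7,8}->{6,7,8}
So after constraint 1: D(W) = {3,5}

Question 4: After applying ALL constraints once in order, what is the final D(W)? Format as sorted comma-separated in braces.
Constraint 1 (X + W = U) on D(X)={3,4,5,7,8} D(W)={3,5,6,7,8} D(U)={2,4,5,6,7,8}: X {3,4,5,7,8}->{3,4,5}; W {3,5,6,7,8}->{3,5}; U {2,4,5,6,7,8}->{6,7,8}
Constraint 2 (Z != U) on D(Z)={2,3,4,6} D(U)={6,7,8}: no change
Constraint 3 (Z != W) on D(Z)={2,3,4,6} D(W)={3,5}: no change
So after all 3 constraints: D(W) = {3,5}

Answer: {3,5}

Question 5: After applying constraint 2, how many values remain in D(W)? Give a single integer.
Answer: 2

Derivation:
Constraint 1 (X + W = U) on D(X)={3,4,5,7,8} D(W)={3,5,6,7,8} D(U)={2,4,5,6,7,8}: X {3,4,5,7,8}->{3,4,5}; W {3,5,6,7,8}->{3,5}; U {2,4,5,6,7,8}->{6,7,8}
Constraint 2 (Z != U) on D(Z)={2,3,4,6} D(U)={6,7,8}: no change
So after constraint 2: D(W)={3,5}, size = 2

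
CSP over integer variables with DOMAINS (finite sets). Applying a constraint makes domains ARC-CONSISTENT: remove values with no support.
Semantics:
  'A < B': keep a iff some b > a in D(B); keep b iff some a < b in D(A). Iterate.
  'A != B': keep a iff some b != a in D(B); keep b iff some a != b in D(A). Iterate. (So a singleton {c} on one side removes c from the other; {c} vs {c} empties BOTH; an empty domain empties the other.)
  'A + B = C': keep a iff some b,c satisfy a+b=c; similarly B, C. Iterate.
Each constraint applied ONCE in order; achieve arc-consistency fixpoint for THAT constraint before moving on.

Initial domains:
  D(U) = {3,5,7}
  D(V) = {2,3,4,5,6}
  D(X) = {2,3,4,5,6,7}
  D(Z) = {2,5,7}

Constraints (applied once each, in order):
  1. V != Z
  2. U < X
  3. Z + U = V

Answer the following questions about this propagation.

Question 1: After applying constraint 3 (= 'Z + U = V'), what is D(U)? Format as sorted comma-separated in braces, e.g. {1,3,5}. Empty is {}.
Answer: {3}

Derivation:
Constraint 1 (V != Z) on D(V)={2,3,4,5,6} D(Z)={2,5,7}: no change
Constraint 2 (U < X) on D(U)={3,5,7} D(X)={2,3,4,5,6,7}: U {3,5,7}->{3,5}; X {2,3,4,5,6,7}->{4,5,6,7}
Constraint 3 (Z + U = V) on D(Z)={2,5,7} D(U)={3,5} D(V)={2,3,4,5,6}: Z {2,5,7}->{2}; U {3,5}->{3}; V {2,3,4,5,6}->{5}
So after constraint 3: D(U) = {3}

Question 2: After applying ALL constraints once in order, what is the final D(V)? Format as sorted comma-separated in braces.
Constraint 1 (V != Z) on D(V)={2,3,4,5,6} D(Z)={2,5,7}: no change
Constraint 2 (U < X) on D(U)={3,5,7} D(X)={2,3,4,5,6,7}: U {3,5,7}->{3,5}; X {2,3,4,5,6,7}->{4,5,6,7}
Constraint 3 (Z + U = V) on D(Z)={2,5,7} D(U)={3,5} D(V)={2,3,4,5,6}: Z {2,5,7}->{2}; U {3,5}->{3}; V {2,3,4,5,6}->{5}
So after all 3 constraints: D(V) = {5}

Answer: {5}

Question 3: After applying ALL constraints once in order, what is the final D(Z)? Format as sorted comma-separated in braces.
Answer: {2}

Derivation:
Constraint 1 (V != Z) on D(V)={2,3,4,5,6} D(Z)={2,5,7}: no change
Constraint 2 (U < X) on D(U)={3,5,7} D(X)={2,3,4,5,6,7}: U {3,5,7}->{3,5}; X {2,3,4,5,6,7}->{4,5,6,7}
Constraint 3 (Z + U = V) on D(Z)={2,5,7} D(U)={3,5} D(V)={2,3,4,5,6}: Z {2,5,7}->{2}; U {3,5}->{3}; V {2,3,4,5,6}->{5}
So after all 3 constraints: D(Z) = {2}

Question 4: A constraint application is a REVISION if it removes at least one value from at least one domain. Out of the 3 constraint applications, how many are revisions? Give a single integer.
Answer: 2

Derivation:
Constraint 1 (V != Z) on D(V)={2,3,4,5,6} D(Z)={2,5,7}: no change => not a revision
Constraint 2 (U < X) on D(U)={3,5,7} D(X)={2,3,4,5,6,7}: U {3,5,7}->{3,5}; X {2,3,4,5,6,7}->{4,5,6,7} => REVISION
Constraint 3 (Z + U = V) on D(Z)={2,5,7} D(U)={3,5} D(V)={2,3,4,5,6}: Z {2,5,7}->{2}; U {3,5}->{3}; V {2,3,4,5,6}->{5} => REVISION
Total revisions = 2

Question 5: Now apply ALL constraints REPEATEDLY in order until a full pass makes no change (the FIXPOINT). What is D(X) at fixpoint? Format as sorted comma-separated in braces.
pass 0 (initial): D(X)={2,3,4,5,6,7}
pass 1: U {3,5,7}->{3}; V {2,3,4,5,6}->{5}; X {2,3,4,5,6,7}->{4,5,6,7}; Z {2,5,7}->{2}
pass 2: no change
Fixpoint after 2 passes: D(X) = {4,5,6,7}

Answer: {4,5,6,7}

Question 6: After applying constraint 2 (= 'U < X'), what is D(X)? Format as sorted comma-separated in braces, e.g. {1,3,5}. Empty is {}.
Constraint 1 (V != Z) on D(V)={2,3,4,5,6} D(Z)={2,5,7}: no change
Constraint 2 (U < X) on D(U)={3,5,7} D(X)={2,3,4,5,6,7}: U {3,5,7}->{3,5}; X {2,3,4,5,6,7}->{4,5,6,7}
So after constraint 2: D(X) = {4,5,6,7}

Answer: {4,5,6,7}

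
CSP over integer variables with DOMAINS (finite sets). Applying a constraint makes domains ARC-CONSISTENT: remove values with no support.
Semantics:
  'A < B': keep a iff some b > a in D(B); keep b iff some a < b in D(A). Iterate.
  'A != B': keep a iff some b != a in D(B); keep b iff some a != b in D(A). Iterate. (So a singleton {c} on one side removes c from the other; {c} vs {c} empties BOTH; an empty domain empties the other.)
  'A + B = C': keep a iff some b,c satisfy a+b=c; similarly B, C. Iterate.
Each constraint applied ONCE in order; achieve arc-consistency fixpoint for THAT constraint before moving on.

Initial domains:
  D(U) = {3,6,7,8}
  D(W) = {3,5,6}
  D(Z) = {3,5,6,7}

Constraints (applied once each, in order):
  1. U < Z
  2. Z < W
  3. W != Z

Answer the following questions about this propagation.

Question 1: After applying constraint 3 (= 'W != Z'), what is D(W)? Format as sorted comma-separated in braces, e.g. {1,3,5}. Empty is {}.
Constraint 1 (U < Z) on D(U)={3,6,7,8} D(Z)={3,5,6,7}: U {3,6,7,8}->{3,6}; Z {3,5,6,7}->{5,6,7}
Constraint 2 (Z < W) on D(Z)={5,6,7} D(W)={3,5,6}: Z {5,6,7}->{5}; W {3,5,6}->{6}
Constraint 3 (W != Z) on D(W)={6} D(Z)={5}: no change
So after constraint 3: D(W) = {6}

Answer: {6}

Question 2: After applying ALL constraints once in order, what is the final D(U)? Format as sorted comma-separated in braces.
Constraint 1 (U < Z) on D(U)={3,6,7,8} D(Z)={3,5,6,7}: U {3,6,7,8}->{3,6}; Z {3,5,6,7}->{5,6,7}
Constraint 2 (Z < W) on D(Z)={5,6,7} D(W)={3,5,6}: Z {5,6,7}->{5}; W {3,5,6}->{6}
Constraint 3 (W != Z) on D(W)={6} D(Z)={5}: no change
So after all 3 constraints: D(U) = {3,6}

Answer: {3,6}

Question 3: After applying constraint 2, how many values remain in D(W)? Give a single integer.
Answer: 1

Derivation:
Constraint 1 (U < Z) on D(U)={3,6,7,8} D(Z)={3,5,6,7}: U {3,6,7,8}->{3,6}; Z {3,5,6,7}->{5,6,7}
Constraint 2 (Z < W) on D(Z)={5,6,7} D(W)={3,5,6}: Z {5,6,7}->{5}; W {3,5,6}->{6}
So after constraint 2: D(W)={6}, size = 1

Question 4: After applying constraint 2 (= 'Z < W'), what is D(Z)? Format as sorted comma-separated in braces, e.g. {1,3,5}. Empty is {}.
Answer: {5}

Derivation:
Constraint 1 (U < Z) on D(U)={3,6,7,8} D(Z)={3,5,6,7}: U {3,6,7,8}->{3,6}; Z {3,5,6,7}->{5,6,7}
Constraint 2 (Z < W) on D(Z)={5,6,7} D(W)={3,5,6}: Z {5,6,7}->{5}; W {3,5,6}->{6}
So after constraint 2: D(Z) = {5}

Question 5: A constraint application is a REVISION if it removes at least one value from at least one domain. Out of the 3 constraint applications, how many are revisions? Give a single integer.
Answer: 2

Derivation:
Constraint 1 (U < Z) on D(U)={3,6,7,8} D(Z)={3,5,6,7}: U {3,6,7,8}->{3,6}; Z {3,5,6,7}->{5,6,7} => REVISION
Constraint 2 (Z < W) on D(Z)={5,6,7} D(W)={3,5,6}: Z {5,6,7}->{5}; W {3,5,6}->{6} => REVISION
Constraint 3 (W != Z) on D(W)={6} D(Z)={5}: no change => not a revision
Total revisions = 2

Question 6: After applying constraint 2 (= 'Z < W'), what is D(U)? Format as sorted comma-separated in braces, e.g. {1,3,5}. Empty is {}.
Answer: {3,6}

Derivation:
Constraint 1 (U < Z) on D(U)={3,6,7,8} D(Z)={3,5,6,7}: U {3,6,7,8}->{3,6}; Z {3,5,6,7}->{5,6,7}
Constraint 2 (Z < W) on D(Z)={5,6,7} D(W)={3,5,6}: Z {5,6,7}->{5}; W {3,5,6}->{6}
So after constraint 2: D(U) = {3,6}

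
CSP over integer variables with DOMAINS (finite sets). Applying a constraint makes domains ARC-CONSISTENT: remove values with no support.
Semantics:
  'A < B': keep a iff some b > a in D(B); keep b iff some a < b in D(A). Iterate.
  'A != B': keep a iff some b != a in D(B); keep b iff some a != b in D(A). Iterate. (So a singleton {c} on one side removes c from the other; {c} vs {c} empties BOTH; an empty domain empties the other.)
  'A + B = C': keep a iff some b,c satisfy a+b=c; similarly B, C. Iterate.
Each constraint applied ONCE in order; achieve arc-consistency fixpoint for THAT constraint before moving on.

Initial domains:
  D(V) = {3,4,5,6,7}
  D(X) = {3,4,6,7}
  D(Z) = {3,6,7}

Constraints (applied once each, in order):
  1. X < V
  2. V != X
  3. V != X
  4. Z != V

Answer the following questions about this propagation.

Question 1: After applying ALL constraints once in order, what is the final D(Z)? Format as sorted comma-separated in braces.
Answer: {3,6,7}

Derivation:
Constraint 1 (X < V) on D(X)={3,4,6,7} D(V)={3,4,5,6,7}: X {3,4,6,7}->{3,4,6}; V {3,4,5,6,7}->{4,5,6,7}
Constraint 2 (V != X) on D(V)={4,5,6,7} D(X)={3,4,6}: no change
Constraint 3 (V != X) on D(V)={4,5,6,7} D(X)={3,4,6}: no change
Constraint 4 (Z != V) on D(Z)={3,6,7} D(V)={4,5,6,7}: no change
So after all 4 constraints: D(Z) = {3,6,7}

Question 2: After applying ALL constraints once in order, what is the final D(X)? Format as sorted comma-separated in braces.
Answer: {3,4,6}

Derivation:
Constraint 1 (X < V) on D(X)={3,4,6,7} D(V)={3,4,5,6,7}: X {3,4,6,7}->{3,4,6}; V {3,4,5,6,7}->{4,5,6,7}
Constraint 2 (V != X) on D(V)={4,5,6,7} D(X)={3,4,6}: no change
Constraint 3 (V != X) on D(V)={4,5,6,7} D(X)={3,4,6}: no change
Constraint 4 (Z != V) on D(Z)={3,6,7} D(V)={4,5,6,7}: no change
So after all 4 constraints: D(X) = {3,4,6}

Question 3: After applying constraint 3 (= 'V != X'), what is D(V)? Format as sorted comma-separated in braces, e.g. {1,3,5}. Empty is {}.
Answer: {4,5,6,7}

Derivation:
Constraint 1 (X < V) on D(X)={3,4,6,7} D(V)={3,4,5,6,7}: X {3,4,6,7}->{3,4,6}; V {3,4,5,6,7}->{4,5,6,7}
Constraint 2 (V != X) on D(V)={4,5,6,7} D(X)={3,4,6}: no change
Constraint 3 (V != X) on D(V)={4,5,6,7} D(X)={3,4,6}: no change
So after constraint 3: D(V) = {4,5,6,7}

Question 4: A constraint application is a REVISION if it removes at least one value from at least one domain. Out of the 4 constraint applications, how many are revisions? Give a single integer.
Answer: 1

Derivation:
Constraint 1 (X < V) on D(X)={3,4,6,7} D(V)={3,4,5,6,7}: X {3,4,6,7}->{3,4,6}; V {3,4,5,6,7}->{4,5,6,7} => REVISION
Constraint 2 (V != X) on D(V)={4,5,6,7} D(X)={3,4,6}: no change => not a revision
Constraint 3 (V != X) on D(V)={4,5,6,7} D(X)={3,4,6}: no change => not a revision
Constraint 4 (Z != V) on D(Z)={3,6,7} D(V)={4,5,6,7}: no change => not a revision
Total revisions = 1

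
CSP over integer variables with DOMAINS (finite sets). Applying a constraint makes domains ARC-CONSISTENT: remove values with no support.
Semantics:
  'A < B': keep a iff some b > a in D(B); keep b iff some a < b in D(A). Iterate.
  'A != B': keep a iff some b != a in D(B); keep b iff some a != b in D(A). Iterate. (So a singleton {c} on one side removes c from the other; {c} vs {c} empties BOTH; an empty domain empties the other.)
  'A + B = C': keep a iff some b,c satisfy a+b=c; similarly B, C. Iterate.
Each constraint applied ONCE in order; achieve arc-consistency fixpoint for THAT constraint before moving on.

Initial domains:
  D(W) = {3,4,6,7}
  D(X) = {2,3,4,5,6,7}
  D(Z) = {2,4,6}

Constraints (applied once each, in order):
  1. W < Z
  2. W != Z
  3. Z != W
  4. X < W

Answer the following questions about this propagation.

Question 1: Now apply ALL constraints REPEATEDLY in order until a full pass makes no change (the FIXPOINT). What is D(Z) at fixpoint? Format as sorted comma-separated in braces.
Answer: {4,6}

Derivation:
pass 0 (initial): D(Z)={2,4,6}
pass 1: W {3,4,6,7}->{3,4}; X {2,3,4,5,6,7}->{2,3}; Z {2,4,6}->{4,6}
pass 2: no change
Fixpoint after 2 passes: D(Z) = {4,6}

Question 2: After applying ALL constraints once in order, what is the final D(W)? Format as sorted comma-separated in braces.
Answer: {3,4}

Derivation:
Constraint 1 (W < Z) on D(W)={3,4,6,7} D(Z)={2,4,6}: W {3,4,6,7}->{3,4}; Z {2,4,6}->{4,6}
Constraint 2 (W != Z) on D(W)={3,4} D(Z)={4,6}: no change
Constraint 3 (Z != W) on D(Z)={4,6} D(W)={3,4}: no change
Constraint 4 (X < W) on D(X)={2,3,4,5,6,7} D(W)={3,4}: X {2,3,4,5,6,7}->{2,3}
So after all 4 constraints: D(W) = {3,4}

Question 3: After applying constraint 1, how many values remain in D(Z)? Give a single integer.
Answer: 2

Derivation:
Constraint 1 (W < Z) on D(W)={3,4,6,7} D(Z)={2,4,6}: W {3,4,6,7}->{3,4}; Z {2,4,6}->{4,6}
So after constraint 1: D(Z)={4,6}, size = 2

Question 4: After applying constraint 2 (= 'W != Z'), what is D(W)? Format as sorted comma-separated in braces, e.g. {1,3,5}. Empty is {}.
Answer: {3,4}

Derivation:
Constraint 1 (W < Z) on D(W)={3,4,6,7} D(Z)={2,4,6}: W {3,4,6,7}->{3,4}; Z {2,4,6}->{4,6}
Constraint 2 (W != Z) on D(W)={3,4} D(Z)={4,6}: no change
So after constraint 2: D(W) = {3,4}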